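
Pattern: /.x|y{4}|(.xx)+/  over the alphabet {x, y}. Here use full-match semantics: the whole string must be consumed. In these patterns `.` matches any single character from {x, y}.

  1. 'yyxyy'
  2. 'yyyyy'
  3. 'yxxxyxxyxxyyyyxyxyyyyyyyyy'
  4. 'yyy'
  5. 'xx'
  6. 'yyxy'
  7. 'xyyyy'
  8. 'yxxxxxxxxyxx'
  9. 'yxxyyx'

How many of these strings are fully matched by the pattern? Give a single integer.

1 → no match
2 → no match
3 → no match
4 → no match
5 → match
6 → no match
7 → no match
8 → match
9 → no match
Total matched: 2

2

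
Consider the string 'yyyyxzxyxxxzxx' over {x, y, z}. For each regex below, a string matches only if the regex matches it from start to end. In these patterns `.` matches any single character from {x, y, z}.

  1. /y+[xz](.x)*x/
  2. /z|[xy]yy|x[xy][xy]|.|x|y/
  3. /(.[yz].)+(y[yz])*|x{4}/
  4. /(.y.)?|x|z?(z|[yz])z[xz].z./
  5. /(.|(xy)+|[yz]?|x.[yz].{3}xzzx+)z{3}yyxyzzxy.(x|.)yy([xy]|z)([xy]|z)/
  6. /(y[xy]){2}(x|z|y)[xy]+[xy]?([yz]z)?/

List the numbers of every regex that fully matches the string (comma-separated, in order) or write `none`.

1

1 → match
2 → no match
3 → no match
4 → no match
5 → no match
6 → no match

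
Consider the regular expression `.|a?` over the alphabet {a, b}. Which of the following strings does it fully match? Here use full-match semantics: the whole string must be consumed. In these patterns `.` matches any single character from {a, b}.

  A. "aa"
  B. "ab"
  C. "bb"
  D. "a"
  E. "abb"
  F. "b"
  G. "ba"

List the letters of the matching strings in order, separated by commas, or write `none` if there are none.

A → no match
B → no match
C → no match
D → match
E → no match
F → match
G → no match

D, F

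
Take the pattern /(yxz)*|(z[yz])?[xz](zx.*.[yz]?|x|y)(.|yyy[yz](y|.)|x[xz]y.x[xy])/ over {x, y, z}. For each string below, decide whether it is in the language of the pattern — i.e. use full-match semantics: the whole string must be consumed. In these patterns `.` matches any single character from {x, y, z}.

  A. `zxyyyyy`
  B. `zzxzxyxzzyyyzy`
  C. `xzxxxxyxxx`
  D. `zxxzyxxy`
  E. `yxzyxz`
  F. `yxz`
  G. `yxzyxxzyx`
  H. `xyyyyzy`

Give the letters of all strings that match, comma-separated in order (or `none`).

A → match
B → match
C → match
D → match
E → match
F → match
G → no match
H → match

A, B, C, D, E, F, H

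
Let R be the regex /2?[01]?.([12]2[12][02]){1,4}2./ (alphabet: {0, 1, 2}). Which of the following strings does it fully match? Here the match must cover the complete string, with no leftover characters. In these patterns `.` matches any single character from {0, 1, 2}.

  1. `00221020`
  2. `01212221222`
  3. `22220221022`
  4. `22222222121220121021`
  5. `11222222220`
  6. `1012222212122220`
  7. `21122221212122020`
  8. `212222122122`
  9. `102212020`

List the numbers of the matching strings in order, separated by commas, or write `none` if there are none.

1, 2, 3, 4, 5, 6, 7

1 → match
2 → match
3 → match
4 → match
5 → match
6 → match
7 → match
8 → no match
9 → no match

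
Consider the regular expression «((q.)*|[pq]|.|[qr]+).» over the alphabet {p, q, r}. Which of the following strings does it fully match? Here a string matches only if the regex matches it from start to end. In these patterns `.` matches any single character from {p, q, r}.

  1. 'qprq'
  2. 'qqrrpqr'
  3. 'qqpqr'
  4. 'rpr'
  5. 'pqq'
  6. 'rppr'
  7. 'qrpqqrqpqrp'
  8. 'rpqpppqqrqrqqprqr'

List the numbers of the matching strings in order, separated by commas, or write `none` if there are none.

1. 'qprq' → no match
2. 'qqrrpqr' → no match
3. 'qqpqr' → no match
4. 'rpr' → no match
5. 'pqq' → no match
6. 'rppr' → no match
7. 'qrpqqrqpqrp' → no match
8 → no match

none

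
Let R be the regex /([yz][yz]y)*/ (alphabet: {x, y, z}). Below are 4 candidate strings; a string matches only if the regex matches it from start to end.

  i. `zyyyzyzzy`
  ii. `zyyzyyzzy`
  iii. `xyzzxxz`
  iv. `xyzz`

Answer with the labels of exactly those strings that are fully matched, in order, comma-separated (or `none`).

i → match
ii → match
iii → no match
iv → no match

i, ii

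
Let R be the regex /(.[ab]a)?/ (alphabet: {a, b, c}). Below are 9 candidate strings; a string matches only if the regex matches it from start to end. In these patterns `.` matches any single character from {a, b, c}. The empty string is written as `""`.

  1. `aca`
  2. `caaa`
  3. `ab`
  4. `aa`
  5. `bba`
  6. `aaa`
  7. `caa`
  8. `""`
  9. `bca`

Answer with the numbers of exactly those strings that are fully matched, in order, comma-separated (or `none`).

1 → no match
2 → no match
3 → no match
4 → no match
5 → match
6 → match
7 → match
8 → match
9 → no match

5, 6, 7, 8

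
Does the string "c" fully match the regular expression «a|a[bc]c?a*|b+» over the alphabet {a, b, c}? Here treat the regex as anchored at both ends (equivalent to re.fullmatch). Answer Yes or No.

No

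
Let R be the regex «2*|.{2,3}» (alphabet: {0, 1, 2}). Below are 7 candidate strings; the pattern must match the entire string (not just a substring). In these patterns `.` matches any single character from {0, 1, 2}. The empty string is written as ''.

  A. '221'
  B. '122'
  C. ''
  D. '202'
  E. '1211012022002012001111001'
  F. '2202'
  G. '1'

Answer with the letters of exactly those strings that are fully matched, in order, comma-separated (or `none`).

A, B, C, D

A → match
B → match
C → match
D → match
E → no match
F → no match
G → no match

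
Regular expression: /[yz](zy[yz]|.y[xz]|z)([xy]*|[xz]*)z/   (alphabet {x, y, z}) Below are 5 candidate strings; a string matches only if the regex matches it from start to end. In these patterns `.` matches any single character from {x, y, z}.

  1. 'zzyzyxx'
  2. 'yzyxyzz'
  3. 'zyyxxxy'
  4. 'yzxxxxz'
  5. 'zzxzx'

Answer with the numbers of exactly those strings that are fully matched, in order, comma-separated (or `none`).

4

1 → no match — must end with 'z'
2 → no match
3 → no match — must end with 'z'
4 → match
5 → no match — must end with 'z'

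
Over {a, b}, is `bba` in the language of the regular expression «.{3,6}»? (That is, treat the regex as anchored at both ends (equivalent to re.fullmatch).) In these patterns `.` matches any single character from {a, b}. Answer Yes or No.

Yes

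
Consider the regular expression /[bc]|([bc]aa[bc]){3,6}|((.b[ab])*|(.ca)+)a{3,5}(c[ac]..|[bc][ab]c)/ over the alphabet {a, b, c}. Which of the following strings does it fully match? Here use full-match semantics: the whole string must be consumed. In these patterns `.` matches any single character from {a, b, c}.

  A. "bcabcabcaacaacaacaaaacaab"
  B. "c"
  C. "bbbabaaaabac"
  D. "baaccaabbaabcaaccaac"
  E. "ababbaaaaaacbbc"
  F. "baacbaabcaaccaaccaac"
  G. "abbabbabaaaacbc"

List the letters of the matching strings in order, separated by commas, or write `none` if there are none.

A → match
B → match
C → match
D → match
E → no match
F → match
G → match

A, B, C, D, F, G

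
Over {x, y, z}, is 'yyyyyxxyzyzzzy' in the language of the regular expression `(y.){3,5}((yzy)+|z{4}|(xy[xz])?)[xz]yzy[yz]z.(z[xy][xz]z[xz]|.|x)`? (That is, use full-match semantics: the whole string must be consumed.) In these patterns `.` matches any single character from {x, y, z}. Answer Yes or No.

Yes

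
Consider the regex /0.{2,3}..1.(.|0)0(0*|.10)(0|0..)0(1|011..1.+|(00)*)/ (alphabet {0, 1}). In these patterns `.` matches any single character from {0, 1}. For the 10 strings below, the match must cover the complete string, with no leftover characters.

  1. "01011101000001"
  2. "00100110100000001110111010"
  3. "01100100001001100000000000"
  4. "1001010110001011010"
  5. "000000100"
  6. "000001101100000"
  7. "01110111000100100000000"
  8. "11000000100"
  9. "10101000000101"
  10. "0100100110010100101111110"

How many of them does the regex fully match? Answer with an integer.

1 → match
2 → match
3 → match
4 → no match — must start with "0"
5 → no match
6 → no match
7 → match
8 → no match — must start with "0"
9 → no match — must start with "0"
10 → no match
Total matched: 4

4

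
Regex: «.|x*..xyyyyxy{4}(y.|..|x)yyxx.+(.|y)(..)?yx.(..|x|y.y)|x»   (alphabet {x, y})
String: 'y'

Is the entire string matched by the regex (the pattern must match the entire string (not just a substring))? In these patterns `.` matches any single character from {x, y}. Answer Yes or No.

Yes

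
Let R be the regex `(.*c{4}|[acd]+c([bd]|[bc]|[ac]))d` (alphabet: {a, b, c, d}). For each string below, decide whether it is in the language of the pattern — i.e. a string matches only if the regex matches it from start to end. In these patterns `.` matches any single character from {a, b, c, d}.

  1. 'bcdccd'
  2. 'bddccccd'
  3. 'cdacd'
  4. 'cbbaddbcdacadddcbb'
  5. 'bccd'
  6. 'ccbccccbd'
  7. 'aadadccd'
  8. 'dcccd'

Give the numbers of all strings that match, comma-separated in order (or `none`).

2, 7, 8

1 → no match
2 → match
3 → no match
4 → no match — must end with 'd'
5 → no match
6 → no match
7 → match
8 → match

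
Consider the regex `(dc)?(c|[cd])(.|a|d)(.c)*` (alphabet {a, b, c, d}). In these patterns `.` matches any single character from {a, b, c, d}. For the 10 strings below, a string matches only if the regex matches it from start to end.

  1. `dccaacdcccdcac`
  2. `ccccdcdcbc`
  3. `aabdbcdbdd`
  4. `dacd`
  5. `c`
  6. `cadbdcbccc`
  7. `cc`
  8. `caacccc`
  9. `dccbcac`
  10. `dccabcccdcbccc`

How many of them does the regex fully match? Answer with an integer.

4

1 → match
2 → match
3 → no match
4 → no match
5 → no match
6 → no match
7 → match
8 → no match
9 → no match
10 → match
Total matched: 4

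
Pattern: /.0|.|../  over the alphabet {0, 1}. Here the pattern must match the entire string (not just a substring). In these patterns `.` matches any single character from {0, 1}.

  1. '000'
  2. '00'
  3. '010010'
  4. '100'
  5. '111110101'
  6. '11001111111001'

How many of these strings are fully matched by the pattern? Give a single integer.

1

1. '000' → no match
2. '00' → match
3. '010010' → no match
4. '100' → no match
5. '111110101' → no match
6 → no match
Total matched: 1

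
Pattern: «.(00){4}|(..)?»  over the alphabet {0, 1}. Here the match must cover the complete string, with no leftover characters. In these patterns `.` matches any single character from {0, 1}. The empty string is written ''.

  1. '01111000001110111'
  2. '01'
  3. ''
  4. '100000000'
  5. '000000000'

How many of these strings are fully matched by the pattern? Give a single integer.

1 → no match
2 → match
3 → match
4 → match
5 → match
Total matched: 4

4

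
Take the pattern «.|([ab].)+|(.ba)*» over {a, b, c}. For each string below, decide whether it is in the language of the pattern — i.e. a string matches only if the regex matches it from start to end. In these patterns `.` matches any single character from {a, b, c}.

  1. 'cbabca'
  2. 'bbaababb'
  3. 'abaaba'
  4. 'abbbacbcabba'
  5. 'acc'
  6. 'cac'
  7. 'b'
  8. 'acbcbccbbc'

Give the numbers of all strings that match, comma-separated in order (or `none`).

2, 3, 4, 7

1 → no match
2 → match
3 → match
4 → match
5 → no match
6 → no match
7 → match
8 → no match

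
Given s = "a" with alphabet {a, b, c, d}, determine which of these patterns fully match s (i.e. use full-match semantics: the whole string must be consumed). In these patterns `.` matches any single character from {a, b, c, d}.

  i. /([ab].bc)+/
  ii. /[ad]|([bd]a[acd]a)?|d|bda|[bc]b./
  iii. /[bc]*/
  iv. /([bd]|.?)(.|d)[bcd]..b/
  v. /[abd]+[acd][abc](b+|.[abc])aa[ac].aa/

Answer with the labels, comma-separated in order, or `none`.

i → no match — must end with "bc"
ii → match
iii → no match
iv → no match — must end with "b"
v → no match — must end with "aa"

ii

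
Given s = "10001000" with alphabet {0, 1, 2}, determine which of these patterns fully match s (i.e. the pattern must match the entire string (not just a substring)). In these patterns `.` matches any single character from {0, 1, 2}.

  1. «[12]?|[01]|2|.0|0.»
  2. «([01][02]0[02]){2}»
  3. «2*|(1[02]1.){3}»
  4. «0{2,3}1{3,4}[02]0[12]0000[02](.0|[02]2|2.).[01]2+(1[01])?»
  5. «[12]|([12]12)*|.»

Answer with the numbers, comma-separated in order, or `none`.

1 → no match
2 → match
3 → no match
4 → no match — must start with "0"
5 → no match

2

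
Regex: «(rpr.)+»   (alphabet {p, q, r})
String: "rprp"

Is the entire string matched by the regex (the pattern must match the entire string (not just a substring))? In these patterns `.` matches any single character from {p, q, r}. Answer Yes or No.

Yes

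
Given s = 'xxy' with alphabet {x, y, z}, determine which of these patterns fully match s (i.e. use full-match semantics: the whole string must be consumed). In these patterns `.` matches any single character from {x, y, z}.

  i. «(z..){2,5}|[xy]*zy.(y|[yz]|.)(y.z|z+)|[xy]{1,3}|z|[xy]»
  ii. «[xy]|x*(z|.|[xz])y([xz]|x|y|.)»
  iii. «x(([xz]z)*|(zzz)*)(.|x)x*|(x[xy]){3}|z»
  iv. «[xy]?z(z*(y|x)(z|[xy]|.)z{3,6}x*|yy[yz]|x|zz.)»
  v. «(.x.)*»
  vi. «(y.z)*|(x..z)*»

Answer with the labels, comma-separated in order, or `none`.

i, v

i → match
ii → no match
iii → no match
iv → no match
v → match
vi → no match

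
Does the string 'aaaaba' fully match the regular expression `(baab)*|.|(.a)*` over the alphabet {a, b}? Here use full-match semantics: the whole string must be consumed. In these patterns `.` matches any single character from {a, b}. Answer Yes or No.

Yes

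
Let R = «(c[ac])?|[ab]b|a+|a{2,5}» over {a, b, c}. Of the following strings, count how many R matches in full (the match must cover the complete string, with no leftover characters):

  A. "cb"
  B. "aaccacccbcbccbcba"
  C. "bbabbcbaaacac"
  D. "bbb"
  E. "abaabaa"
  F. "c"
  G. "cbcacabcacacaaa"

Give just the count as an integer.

A → no match
B → no match
C → no match
D → no match
E → no match
F → no match
G → no match
Total matched: 0

0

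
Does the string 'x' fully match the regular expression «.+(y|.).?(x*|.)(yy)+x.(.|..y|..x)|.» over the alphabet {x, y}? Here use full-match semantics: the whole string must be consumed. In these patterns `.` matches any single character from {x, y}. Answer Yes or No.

Yes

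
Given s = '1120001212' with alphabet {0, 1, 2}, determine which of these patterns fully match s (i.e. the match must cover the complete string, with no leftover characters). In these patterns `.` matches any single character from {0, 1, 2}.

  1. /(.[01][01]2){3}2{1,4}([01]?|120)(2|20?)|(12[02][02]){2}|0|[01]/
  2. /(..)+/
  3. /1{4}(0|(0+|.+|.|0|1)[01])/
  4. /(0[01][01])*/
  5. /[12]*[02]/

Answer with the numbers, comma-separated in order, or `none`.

1 → no match
2 → match
3 → no match
4 → no match
5 → no match

2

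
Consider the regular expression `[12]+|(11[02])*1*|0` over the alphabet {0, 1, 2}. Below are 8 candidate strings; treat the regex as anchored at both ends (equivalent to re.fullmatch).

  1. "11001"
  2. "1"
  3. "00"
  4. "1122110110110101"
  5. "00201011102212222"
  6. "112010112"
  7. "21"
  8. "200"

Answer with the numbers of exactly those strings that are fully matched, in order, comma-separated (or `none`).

1 → no match
2 → match
3 → no match
4 → no match
5 → no match
6 → no match
7 → match
8 → no match

2, 7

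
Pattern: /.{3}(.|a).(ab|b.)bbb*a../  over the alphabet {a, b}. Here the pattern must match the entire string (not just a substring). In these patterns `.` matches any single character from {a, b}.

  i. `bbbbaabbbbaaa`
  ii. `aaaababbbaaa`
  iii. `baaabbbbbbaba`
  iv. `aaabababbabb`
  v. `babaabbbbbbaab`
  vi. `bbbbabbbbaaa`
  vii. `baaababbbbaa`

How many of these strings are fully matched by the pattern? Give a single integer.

6

i → match
ii → match
iii → match
iv → match
v → match
vi → match
vii → no match
Total matched: 6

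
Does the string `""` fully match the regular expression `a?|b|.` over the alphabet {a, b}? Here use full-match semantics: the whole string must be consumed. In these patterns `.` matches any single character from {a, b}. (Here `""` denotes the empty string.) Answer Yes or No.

Yes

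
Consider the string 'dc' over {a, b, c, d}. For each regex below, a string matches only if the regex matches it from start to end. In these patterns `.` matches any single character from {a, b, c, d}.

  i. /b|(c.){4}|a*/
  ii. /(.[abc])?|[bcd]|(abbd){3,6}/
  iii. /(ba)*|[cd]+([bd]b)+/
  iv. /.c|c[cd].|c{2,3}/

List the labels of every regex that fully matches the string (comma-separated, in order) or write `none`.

ii, iv

i → no match
ii → match
iii → no match
iv → match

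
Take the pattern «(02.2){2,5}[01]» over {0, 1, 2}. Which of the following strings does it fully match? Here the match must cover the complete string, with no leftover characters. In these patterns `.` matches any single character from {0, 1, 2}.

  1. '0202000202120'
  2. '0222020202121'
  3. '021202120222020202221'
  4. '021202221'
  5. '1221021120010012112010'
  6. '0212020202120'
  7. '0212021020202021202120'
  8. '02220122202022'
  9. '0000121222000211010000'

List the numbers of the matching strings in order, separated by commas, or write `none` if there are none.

2, 3, 4, 6

1 → no match
2 → match
3 → match
4. '021202221' → match
5 → no match — must start with '02'
6 → match
7 → no match
8 → no match
9 → no match — must start with '02'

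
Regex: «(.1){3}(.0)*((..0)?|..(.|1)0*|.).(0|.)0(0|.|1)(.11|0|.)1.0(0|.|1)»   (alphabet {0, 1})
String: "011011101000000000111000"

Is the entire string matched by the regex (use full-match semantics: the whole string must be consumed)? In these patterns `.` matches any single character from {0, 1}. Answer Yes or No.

No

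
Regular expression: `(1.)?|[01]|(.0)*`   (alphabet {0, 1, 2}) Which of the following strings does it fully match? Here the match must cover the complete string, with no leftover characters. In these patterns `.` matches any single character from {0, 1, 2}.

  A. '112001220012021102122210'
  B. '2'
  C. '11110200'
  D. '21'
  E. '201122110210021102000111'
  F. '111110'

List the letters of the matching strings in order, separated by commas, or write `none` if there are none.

A → no match
B → no match
C → no match
D → no match
E → no match
F → no match

none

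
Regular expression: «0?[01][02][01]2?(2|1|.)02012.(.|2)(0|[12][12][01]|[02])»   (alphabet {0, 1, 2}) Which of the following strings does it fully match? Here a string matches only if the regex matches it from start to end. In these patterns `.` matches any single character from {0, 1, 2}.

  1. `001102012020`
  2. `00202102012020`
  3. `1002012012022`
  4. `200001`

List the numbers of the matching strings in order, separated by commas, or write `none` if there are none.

1, 2

1 → match
2 → match
3 → no match
4 → no match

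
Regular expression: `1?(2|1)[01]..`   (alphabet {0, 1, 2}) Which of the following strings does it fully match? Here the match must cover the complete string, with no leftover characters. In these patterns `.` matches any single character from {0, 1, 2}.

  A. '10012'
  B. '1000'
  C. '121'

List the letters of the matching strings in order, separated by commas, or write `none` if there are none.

B

A → no match
B → match
C → no match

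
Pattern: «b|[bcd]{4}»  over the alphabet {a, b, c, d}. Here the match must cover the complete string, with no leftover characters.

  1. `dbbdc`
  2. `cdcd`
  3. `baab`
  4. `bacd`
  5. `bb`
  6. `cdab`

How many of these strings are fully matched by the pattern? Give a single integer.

1

1. `dbbdc` → no match
2. `cdcd` → match
3. `baab` → no match
4. `bacd` → no match
5. `bb` → no match
6. `cdab` → no match
Total matched: 1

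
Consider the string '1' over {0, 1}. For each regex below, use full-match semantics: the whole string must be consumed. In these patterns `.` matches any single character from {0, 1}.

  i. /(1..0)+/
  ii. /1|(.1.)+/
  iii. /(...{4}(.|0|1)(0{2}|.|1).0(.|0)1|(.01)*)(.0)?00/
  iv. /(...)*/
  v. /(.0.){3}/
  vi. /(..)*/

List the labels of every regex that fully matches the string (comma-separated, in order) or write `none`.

i → no match — must end with '0'
ii → match
iii → no match — must end with '00'
iv → no match
v → no match
vi → no match

ii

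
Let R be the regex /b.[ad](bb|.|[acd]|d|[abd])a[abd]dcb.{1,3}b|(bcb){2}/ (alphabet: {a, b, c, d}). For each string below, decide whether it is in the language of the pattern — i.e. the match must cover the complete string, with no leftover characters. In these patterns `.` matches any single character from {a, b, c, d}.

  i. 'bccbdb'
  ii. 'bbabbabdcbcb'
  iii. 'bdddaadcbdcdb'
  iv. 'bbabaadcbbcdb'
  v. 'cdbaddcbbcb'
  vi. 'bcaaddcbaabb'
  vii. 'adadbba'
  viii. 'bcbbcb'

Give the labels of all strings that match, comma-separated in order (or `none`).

i. 'bccbdb' → no match
ii. 'bbabbabdcbcb' → match
iii → match
iv → match
v. 'cdbaddcbbcb' → no match
vi. 'bcaaddcbaabb' → no match
vii. 'adadbba' → no match
viii. 'bcbbcb' → match

ii, iii, iv, viii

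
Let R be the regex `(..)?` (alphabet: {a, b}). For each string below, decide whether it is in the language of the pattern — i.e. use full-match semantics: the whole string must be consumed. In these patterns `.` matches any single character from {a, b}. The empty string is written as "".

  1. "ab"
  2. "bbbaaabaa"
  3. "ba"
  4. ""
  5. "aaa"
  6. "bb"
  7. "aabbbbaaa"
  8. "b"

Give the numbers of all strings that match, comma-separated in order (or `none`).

1, 3, 4, 6

1. "ab" → match
2. "bbbaaabaa" → no match
3. "ba" → match
4. "" → match
5. "aaa" → no match
6. "bb" → match
7. "aabbbbaaa" → no match
8. "b" → no match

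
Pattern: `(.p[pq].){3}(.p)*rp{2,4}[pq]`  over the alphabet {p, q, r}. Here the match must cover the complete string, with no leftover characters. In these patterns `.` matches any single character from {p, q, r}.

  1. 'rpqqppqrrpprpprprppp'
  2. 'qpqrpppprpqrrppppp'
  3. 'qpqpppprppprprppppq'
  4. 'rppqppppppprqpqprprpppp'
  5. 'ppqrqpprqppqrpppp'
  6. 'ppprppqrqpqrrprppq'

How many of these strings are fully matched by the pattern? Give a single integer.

1 → match
2 → match
3 → no match
4 → match
5 → match
6 → match
Total matched: 5

5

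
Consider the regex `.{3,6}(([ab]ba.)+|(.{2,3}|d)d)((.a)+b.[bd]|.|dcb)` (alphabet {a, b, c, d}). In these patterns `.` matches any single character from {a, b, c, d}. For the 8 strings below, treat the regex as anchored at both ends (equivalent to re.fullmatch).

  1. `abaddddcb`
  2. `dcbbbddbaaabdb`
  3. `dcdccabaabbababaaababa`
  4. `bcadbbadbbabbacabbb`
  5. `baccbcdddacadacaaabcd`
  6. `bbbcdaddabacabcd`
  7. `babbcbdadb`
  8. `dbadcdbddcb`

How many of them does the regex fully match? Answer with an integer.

1 → match
2 → match
3 → match
4 → match
5 → match
6 → match
7 → match
8 → match
Total matched: 8

8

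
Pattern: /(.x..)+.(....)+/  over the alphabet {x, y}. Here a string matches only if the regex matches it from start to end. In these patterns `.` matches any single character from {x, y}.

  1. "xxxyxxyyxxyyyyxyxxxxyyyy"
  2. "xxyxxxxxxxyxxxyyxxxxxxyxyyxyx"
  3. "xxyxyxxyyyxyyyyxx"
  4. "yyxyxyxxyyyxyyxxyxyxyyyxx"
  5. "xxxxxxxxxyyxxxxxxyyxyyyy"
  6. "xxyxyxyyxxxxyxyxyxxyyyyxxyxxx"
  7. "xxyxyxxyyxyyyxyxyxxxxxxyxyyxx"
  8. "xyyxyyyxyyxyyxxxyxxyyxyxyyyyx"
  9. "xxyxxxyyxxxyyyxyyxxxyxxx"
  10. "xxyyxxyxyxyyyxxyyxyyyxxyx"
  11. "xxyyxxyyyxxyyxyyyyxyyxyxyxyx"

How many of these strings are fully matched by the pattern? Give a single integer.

1 → no match
2 → match
3 → match
4 → no match
5 → no match
6 → match
7 → match
8 → no match
9 → no match
10 → match
11 → no match
Total matched: 5

5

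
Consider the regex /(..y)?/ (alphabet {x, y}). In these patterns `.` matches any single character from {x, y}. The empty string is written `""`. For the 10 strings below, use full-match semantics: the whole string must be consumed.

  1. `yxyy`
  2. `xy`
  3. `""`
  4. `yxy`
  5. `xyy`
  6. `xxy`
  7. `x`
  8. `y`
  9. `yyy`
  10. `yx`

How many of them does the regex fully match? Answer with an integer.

1 → no match
2 → no match
3 → match
4 → match
5 → match
6 → match
7 → no match
8 → no match
9 → match
10 → no match
Total matched: 5

5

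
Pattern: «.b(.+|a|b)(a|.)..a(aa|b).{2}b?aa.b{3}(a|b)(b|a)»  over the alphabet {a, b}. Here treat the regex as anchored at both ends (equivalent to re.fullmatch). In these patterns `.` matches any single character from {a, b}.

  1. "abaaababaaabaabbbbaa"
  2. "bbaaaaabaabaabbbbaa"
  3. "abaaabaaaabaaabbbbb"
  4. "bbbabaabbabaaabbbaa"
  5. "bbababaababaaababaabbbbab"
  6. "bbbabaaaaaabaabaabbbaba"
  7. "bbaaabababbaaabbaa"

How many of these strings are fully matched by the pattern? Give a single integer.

4

1 → no match
2 → match
3 → match
4 → match
5 → match
6 → no match
7 → no match
Total matched: 4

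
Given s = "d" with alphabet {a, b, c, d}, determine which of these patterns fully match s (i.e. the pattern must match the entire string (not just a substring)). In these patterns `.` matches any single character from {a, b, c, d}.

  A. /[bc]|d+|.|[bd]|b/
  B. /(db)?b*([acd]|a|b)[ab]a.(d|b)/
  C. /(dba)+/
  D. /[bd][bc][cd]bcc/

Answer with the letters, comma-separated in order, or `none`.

A → match
B → no match
C → no match — must start with "dba"
D → no match — must end with "bcc"

A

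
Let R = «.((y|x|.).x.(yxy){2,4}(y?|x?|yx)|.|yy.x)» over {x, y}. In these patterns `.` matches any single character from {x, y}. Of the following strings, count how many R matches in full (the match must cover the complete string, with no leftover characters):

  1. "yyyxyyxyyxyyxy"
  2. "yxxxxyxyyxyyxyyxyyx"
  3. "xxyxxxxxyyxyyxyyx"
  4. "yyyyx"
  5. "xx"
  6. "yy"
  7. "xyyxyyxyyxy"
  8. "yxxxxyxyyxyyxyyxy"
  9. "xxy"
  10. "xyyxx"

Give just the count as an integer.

1 → match
2 → match
3 → no match
4. "yyyyx" → match
5. "xx" → match
6. "yy" → match
7. "xyyxyyxyyxy" → match
8 → match
9. "xxy" → no match
10. "xyyxx" → match
Total matched: 8

8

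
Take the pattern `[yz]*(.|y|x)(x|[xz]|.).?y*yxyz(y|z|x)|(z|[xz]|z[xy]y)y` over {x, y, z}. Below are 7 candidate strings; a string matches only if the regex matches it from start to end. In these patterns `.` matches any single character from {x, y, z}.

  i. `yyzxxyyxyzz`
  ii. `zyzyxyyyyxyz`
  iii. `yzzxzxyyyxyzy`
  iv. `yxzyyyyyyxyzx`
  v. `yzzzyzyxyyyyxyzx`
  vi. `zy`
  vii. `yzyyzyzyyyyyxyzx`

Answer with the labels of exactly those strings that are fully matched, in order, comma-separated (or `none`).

i, iii, iv, v, vi, vii

i → match
ii → no match
iii → match
iv → match
v → match
vi → match
vii → match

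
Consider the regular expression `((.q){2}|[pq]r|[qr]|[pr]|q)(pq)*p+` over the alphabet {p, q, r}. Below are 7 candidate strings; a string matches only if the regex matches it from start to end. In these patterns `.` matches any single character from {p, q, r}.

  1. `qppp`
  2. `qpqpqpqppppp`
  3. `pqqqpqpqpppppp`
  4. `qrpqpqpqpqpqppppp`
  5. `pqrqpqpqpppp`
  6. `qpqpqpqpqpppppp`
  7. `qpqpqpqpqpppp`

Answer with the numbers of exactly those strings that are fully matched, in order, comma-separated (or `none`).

1 → match
2 → match
3 → match
4 → match
5 → match
6 → match
7 → match

1, 2, 3, 4, 5, 6, 7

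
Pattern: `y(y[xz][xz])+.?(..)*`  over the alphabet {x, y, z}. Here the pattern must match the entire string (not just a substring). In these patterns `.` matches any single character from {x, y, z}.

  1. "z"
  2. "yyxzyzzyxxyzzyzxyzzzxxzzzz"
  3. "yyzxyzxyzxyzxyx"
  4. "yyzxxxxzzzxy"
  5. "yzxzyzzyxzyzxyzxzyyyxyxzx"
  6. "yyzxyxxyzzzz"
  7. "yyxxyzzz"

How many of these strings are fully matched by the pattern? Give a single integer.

5

1 → no match — must start with "yy"
2 → match
3 → match
4 → match
5 → no match — must start with "yy"
6 → match
7 → match
Total matched: 5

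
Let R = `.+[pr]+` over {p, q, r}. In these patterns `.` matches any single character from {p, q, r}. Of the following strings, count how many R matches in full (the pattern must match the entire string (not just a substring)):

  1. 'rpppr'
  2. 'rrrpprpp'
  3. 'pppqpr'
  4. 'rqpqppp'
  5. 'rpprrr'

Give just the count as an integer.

5

1 → match
2 → match
3 → match
4 → match
5 → match
Total matched: 5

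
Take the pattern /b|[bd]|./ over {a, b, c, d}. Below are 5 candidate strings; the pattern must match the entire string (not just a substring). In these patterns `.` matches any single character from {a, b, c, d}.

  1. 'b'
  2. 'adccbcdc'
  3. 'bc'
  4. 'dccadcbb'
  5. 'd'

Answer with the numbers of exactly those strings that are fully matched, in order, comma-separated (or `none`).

1 → match
2 → no match
3 → no match
4 → no match
5 → match

1, 5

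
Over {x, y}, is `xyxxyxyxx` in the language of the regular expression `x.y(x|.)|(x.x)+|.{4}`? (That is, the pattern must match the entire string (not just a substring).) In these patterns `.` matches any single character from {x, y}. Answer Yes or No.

No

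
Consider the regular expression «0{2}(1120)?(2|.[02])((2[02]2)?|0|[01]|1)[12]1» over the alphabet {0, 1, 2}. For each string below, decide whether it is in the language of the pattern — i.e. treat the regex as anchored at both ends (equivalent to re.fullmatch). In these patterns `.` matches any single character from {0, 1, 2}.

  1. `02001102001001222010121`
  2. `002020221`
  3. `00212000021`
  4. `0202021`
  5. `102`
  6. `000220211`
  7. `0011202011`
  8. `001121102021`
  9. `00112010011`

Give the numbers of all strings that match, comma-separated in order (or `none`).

2, 6, 7, 9

1 → no match
2. `002020221` → match
3. `00212000021` → no match
4. `0202021` → no match
5. `102` → no match — must start with `0`
6. `000220211` → match
7. `0011202011` → match
8. `001121102021` → no match
9. `00112010011` → match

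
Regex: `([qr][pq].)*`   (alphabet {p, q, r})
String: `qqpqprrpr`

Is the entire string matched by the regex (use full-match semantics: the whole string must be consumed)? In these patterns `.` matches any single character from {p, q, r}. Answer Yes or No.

Yes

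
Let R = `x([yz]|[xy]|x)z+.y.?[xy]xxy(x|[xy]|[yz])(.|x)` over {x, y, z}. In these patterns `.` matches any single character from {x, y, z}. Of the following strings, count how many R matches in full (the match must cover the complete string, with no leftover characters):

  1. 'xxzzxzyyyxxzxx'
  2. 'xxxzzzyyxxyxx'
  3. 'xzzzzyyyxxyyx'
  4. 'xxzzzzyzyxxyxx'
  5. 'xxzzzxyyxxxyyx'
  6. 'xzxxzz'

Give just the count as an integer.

1 → no match
2 → no match
3 → match
4 → match
5 → match
6 → no match
Total matched: 3

3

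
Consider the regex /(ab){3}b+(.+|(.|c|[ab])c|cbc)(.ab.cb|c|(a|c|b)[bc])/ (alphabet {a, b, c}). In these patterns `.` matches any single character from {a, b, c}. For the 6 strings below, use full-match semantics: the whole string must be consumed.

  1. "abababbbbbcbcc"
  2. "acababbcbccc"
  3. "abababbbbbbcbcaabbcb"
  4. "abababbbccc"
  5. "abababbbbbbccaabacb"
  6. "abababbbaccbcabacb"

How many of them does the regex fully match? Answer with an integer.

5

1 → match
2 → no match — must start with "ab"
3 → match
4 → match
5 → match
6 → match
Total matched: 5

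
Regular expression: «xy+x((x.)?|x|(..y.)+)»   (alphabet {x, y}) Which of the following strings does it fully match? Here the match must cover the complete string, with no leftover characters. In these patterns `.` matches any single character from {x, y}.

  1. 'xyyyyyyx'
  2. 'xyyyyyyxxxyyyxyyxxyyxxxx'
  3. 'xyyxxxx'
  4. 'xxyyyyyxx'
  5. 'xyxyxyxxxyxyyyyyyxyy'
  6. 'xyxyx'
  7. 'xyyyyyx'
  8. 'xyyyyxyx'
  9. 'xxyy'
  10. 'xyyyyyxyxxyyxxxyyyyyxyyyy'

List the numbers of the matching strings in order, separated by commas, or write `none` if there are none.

1 → match
2 → no match
3 → no match
4 → no match — must start with 'xy'
5 → no match
6 → no match
7 → match
8 → no match
9 → no match — must start with 'xy'
10 → no match

1, 7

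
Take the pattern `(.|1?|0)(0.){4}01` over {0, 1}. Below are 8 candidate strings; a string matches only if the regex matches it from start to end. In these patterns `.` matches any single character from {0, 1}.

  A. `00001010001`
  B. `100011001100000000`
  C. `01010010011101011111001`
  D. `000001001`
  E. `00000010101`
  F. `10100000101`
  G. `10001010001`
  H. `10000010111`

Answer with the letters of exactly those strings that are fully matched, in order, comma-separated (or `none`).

A, E, F, G

A → match
B → no match — must end with `01`
C → no match
D → no match
E → match
F → match
G → match
H → no match — must end with `01`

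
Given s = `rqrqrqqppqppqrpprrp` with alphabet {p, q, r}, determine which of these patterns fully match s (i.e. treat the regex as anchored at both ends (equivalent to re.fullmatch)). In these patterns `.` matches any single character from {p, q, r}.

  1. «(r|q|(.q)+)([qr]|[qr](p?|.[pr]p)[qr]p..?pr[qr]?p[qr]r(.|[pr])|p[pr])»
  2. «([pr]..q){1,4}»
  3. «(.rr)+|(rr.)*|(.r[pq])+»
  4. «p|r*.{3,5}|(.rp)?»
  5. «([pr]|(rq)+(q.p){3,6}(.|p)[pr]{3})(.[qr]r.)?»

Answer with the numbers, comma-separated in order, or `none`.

5

1 → no match
2 → no match — must end with `q`
3 → no match
4 → no match
5 → match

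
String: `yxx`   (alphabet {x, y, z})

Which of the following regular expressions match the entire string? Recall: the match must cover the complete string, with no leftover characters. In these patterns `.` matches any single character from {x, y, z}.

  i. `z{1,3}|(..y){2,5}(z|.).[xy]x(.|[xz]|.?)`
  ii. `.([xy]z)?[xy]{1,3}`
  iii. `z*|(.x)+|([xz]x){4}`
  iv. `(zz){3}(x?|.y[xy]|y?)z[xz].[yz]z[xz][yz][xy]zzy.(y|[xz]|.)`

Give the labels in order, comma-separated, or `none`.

ii

i → no match
ii → match
iii → no match
iv → no match — must start with `zz`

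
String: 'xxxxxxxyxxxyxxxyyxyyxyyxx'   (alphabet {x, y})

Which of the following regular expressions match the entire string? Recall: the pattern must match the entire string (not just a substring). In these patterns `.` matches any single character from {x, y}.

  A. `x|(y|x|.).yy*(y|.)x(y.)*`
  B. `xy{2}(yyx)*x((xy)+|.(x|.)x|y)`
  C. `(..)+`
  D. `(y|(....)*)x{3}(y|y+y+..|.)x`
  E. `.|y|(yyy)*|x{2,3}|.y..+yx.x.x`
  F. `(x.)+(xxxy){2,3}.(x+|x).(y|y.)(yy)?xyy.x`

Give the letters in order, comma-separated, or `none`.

A → no match
B → no match — must start with 'xy'
C → no match
D → no match
E → no match
F → match

F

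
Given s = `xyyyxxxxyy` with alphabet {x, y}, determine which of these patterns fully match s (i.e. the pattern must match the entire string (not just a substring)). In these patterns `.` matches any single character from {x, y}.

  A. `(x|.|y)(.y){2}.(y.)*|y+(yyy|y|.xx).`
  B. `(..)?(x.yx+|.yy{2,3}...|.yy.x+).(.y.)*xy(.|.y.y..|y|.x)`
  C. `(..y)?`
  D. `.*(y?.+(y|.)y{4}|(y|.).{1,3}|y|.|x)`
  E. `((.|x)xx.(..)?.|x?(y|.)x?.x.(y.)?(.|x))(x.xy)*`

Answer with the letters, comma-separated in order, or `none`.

B, D

A → no match
B → match
C → no match
D → match
E → no match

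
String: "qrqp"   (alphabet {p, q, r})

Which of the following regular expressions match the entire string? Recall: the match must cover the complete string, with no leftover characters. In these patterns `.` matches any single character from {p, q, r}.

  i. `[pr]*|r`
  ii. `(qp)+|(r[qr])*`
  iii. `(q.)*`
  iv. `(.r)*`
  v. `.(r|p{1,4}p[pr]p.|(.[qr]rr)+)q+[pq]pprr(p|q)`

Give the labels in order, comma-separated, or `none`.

i → no match
ii → no match
iii → match
iv → no match
v → no match

iii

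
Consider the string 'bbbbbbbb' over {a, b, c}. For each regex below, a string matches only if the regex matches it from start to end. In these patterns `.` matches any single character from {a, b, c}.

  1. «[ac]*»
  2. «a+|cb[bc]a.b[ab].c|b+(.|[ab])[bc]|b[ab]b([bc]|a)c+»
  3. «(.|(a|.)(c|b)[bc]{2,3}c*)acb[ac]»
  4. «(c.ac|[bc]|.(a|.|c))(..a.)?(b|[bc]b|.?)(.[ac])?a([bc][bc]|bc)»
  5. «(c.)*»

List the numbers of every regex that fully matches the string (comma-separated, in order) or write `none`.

2

1 → no match
2 → match
3 → no match
4 → no match
5 → no match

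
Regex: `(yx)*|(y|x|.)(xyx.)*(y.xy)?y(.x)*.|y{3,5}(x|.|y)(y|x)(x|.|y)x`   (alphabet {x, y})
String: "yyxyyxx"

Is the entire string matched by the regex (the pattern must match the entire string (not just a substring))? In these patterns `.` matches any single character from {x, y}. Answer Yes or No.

No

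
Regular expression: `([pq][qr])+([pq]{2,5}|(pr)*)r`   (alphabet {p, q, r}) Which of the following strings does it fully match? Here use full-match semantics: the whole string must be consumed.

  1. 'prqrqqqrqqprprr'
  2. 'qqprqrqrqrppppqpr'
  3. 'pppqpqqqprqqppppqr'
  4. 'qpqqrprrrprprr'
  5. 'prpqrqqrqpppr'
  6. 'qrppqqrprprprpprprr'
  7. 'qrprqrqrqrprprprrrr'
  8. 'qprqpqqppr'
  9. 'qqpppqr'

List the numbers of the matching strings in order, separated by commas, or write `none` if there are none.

1, 9

1 → match
2 → no match
3 → no match
4 → no match
5 → no match
6 → no match
7 → no match
8. 'qprqpqqppr' → no match
9. 'qqpppqr' → match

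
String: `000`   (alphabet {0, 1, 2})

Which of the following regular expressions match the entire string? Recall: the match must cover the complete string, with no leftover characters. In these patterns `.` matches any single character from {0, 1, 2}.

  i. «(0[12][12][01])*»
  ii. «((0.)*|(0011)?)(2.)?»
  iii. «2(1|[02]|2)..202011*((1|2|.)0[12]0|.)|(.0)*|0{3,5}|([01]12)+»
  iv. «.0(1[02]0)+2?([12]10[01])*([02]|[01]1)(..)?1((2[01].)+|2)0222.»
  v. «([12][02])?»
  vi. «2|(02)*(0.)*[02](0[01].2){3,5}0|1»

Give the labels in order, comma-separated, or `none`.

i → no match
ii → no match
iii → match
iv → no match
v → no match
vi → no match

iii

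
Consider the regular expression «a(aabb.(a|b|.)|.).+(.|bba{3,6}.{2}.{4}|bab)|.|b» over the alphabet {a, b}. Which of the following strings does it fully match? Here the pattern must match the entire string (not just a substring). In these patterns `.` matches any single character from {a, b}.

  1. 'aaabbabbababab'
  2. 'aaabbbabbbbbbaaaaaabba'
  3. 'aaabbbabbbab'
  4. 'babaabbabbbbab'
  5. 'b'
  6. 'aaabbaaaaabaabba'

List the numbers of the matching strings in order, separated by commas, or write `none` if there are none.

1 → match
2 → match
3 → match
4 → no match
5 → match
6 → match

1, 2, 3, 5, 6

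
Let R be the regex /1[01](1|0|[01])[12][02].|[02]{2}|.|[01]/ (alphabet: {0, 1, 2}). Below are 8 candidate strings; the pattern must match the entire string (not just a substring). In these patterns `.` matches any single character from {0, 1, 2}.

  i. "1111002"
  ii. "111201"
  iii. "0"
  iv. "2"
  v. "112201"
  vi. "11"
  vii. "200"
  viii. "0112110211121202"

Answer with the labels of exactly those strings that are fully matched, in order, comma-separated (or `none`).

ii, iii, iv

i → no match
ii → match
iii → match
iv → match
v → no match
vi → no match
vii → no match
viii → no match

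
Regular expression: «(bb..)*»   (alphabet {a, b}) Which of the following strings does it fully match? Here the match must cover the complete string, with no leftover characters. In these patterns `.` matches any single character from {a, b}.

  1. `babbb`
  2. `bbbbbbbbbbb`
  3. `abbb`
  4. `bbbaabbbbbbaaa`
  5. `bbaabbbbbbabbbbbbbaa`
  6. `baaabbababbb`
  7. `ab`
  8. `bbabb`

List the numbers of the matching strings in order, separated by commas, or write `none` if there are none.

5

1 → no match
2 → no match
3 → no match
4 → no match
5 → match
6 → no match
7 → no match
8 → no match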